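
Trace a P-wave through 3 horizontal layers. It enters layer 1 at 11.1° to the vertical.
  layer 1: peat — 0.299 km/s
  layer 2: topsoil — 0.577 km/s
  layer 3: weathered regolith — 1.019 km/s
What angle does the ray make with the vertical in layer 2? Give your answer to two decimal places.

Snell's law across each interface conserves sin θ / V, so sin θ_2 = V_2·sin θ₁/V₁.
sin θ_2 = 0.577 × sin 11.1° / 0.299 = 0.3715.
θ_2 = arcsin 0.3715 = 21.81°.

21.81°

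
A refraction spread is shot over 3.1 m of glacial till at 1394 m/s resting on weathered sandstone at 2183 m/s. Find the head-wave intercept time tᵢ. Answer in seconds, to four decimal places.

0.0034 s

θ_c = arcsin(V₁/V₂) = arcsin(1394/2183) = 39.69°; cos θ_c = 0.7696.
tᵢ = 2h·cos θ_c / V₁ = 2·3.1·0.7696 / 1394 = 0.00342 s.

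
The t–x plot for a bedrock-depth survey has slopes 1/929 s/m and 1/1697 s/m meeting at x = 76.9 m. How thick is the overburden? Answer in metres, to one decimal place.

20.8 m

h = (x_cross/2)·√((V₂−V₁)/(V₂+V₁)).
(V₂−V₁)/(V₂+V₁) = (1697−929)/(1697+929) = 0.2925; √ = 0.5408.
h = (76.9/2)·0.5408 = 20.79 m.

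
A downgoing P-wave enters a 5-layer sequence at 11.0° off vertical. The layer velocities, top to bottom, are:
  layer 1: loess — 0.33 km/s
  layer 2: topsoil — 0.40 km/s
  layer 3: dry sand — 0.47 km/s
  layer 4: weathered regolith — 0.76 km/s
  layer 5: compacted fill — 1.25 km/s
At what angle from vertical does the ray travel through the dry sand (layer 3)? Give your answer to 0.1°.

Ray parameter p = sin 11.0° / 0.33 = 5.7821e-01 s/km.
sin θ_3 = p·V_3 = 5.7821e-01 × 0.47 = 0.2718.
θ_3 = 15.77° from the vertical.

15.8°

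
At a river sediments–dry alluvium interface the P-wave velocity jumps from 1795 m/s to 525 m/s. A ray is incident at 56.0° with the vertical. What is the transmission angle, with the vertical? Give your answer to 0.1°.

14.0°

Snell's law: sin θ₂ = (V₂/V₁)·sin θ₁ = (525/1795)·sin 56.0° = 0.2425.
θ₂ = arcsin 0.2425 = 14.03° from the normal.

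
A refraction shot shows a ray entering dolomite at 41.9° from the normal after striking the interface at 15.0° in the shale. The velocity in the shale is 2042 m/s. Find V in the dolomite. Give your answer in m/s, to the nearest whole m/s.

sin 15.0° = 0.2588; sin 41.9° = 0.6678.
V₂ = V₁·(sin θ₂/sin θ₁) = 2042·(0.6678/0.2588) = 5268.99 m/s.

5269 m/s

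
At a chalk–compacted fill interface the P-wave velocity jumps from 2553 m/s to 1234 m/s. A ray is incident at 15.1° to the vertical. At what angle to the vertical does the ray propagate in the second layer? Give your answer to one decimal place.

Snell's law: sin θ₂ = (V₂/V₁)·sin θ₁ = (1234/2553)·sin 15.1° = 0.1259.
θ₂ = sin⁻¹(0.1259) = 7.23° (from vertical).

7.2°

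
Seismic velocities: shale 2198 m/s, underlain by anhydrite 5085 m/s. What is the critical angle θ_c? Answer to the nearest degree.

At critical incidence the refracted ray runs along the interface (θ₂ = 90°), so sin θ_c = V₁/V₂.
θ_c = arcsin(2198/5085) = arcsin 0.4323 = 25.61°.

26°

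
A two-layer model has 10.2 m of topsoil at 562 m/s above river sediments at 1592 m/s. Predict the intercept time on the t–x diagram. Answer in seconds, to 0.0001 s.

0.0340 s

θ_c = arcsin(V₁/V₂) = arcsin(562/1592) = 20.67°; cos θ_c = 0.9356.
tᵢ = 2h·cos θ_c / V₁ = 2·10.2·0.9356 / 562 = 0.03396 s.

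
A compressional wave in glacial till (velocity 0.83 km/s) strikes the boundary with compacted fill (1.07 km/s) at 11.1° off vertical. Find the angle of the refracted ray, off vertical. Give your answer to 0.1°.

sin θ₁/V₁ = sin θ₂/V₂ ⇒ sin θ₂ = 1.07·sin 11.1°/0.83 = 1.07·0.1925/0.83 = 0.2482.
θ₂ = arcsin 0.2482 = 14.37° from the normal.

14.4°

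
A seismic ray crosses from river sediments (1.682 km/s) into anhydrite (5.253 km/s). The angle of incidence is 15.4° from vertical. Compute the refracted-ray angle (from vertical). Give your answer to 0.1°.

Snell's law: sin θ₂ = (V₂/V₁)·sin θ₁ = (5.253/1.682)·sin 15.4° = 0.8293.
θ₂ = arcsin 0.8293 = 56.03° from the normal.

56.0°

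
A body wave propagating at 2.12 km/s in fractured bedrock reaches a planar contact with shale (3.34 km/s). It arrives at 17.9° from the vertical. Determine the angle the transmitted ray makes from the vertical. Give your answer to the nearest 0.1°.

Snell's law: sin θ₂ = (V₂/V₁)·sin θ₁ = (3.34/2.12)·sin 17.9° = 0.4842.
θ₂ = arcsin 0.4842 = 28.96° from the normal.

29.0°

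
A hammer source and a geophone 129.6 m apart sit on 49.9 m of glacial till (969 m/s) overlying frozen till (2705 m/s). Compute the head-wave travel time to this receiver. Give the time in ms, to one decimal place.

t = x/V₂ + 2h·√(V₂²−V₁²)/(V₁V₂).
√(V₂²−V₁²) = √(2705²−969²) = 2525.5 m/s; delay term = 2·49.9·2525.5/(969·2705) = 0.09616 s.
t = 129.6/2705 + 0.09616 = 0.14407 s.

144.1 ms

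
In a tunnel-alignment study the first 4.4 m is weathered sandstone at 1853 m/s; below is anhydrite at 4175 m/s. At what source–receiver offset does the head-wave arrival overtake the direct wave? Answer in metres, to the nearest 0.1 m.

14.2 m

x_cross = 2h·√((V₂+V₁)/(V₂−V₁)).
(V₂+V₁)/(V₂−V₁) = (4175+1853)/(4175−1853) = 2.5960; √ = 1.6112.
x_cross = 2·4.4·1.6112 = 14.18 m.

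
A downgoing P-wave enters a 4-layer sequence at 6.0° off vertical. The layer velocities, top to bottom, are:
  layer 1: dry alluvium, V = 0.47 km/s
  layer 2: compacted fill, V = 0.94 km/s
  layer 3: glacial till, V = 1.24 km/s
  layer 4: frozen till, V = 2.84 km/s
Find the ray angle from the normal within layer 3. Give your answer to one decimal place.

16.0°

Ray parameter p = sin 6.0° / 0.47 = 2.2240e-01 s/km.
sin θ_3 = p·V_3 = 2.2240e-01 × 1.24 = 0.2758.
θ_3 = 16.01° from the vertical.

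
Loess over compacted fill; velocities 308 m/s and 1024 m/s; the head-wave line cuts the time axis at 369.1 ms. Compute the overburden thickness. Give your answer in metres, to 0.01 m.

59.60 m

θ_c = arcsin(308/1024) = 17.50°; cos θ_c = 0.9537.
tᵢ = 2h cos θ_c/V₁ ⇒ h = tᵢ·V₁/(2 cos θ_c) = 0.3691·308/(2·0.9537) = 59.60 m.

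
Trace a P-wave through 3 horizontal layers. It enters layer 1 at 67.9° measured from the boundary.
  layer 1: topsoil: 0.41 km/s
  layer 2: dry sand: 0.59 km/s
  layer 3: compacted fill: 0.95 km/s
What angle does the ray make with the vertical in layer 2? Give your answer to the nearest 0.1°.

32.8°

From the normal: θ₁ = 90° − 67.9° = 22.1°.
Ray parameter p = sin 22.1° / 0.41 = 9.1762e-01 s/km.
sin θ_2 = p·V_2 = 9.1762e-01 × 0.59 = 0.5414.
θ_2 = arcsin 0.5414 = 32.78°.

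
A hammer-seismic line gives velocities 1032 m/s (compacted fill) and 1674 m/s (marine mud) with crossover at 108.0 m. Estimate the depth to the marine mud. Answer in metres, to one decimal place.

26.3 m

h = (x_cross/2)·√((V₂−V₁)/(V₂+V₁)).
(V₂−V₁)/(V₂+V₁) = (1674−1032)/(1674+1032) = 0.2373; √ = 0.4871.
h = (108.0/2)·0.4871 = 26.30 m.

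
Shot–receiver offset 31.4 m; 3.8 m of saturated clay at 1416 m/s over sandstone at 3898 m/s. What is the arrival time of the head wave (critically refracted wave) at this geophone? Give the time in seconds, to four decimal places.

0.0131 s

θ_c = arcsin(V₁/V₂) = arcsin(1416/3898) = 21.30°, cos θ_c = 0.9317.
Intercept time tᵢ = 2h cos θ_c / V₁ = 2·3.8·0.9317/1416 = 0.00500 s.
t = x/V₂ + tᵢ = 31.4/3898 + 0.00500 = 0.01306 s.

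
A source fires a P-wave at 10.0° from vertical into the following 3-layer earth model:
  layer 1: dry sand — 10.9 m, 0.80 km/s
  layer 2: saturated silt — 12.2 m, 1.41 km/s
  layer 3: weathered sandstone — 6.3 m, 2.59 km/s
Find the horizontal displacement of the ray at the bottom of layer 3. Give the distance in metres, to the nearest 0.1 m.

10.1 m

p = sin θ₁/V₁ = sin 10.0°/0.80 = 2.1706e-01 s/km is conserved through the stack.
Layer 1: θ = 10.00°; offset = 10.9·tan 10.00° = 1.922 m.
Layer 2: sin θ = p·1.41 = 0.3061 → θ = 17.82°; offset = 12.2·tan 17.82° = 3.922 m.
Layer 3: sin θ = p·2.59 = 0.5622 → θ = 34.21°; offset = 6.3·tan 34.21° = 4.283 m.
Total horizontal offset = 10.127 m.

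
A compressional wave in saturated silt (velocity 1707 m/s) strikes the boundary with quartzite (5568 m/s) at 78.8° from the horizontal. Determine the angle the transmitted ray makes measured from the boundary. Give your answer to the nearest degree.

Angle from the normal: 90° − 78.8° = 11.2°.
Snell's law: sin θ₂ = (V₂/V₁)·sin θ₁ = (5568/1707)·sin 11.2° = 0.6336.
θ₂ = sin⁻¹(0.6336) = 39.31° (from vertical).
From the interface: 90° − 39.31° = 50.69°.

51°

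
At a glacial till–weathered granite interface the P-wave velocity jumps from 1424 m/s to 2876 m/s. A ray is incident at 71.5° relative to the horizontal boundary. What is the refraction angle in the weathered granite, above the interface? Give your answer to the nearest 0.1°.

Convert to the normal: θ₁ = 90° − 71.5° = 18.5°.
Snell's law: sin θ₂ = (V₂/V₁)·sin θ₁ = (2876/1424)·sin 18.5° = 0.6408.
θ₂ = arcsin 0.6408 = 39.86° from the normal.
From the interface: 90° − 39.86° = 50.14°.

50.1°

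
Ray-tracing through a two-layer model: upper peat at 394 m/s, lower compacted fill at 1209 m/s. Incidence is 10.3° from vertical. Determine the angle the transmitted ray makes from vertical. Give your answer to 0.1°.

33.3°

sin θ₁/V₁ = sin θ₂/V₂ ⇒ sin θ₂ = 1209·sin 10.3°/394 = 1209·0.1788/394 = 0.5487.
θ₂ = arcsin 0.5487 = 33.28° from the normal.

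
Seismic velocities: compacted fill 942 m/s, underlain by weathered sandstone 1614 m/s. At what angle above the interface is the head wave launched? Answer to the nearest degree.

54°

Critical incidence: sin θ_c = V₁/V₂ = 942/1614 = 0.5836.
θ_c = arcsin 0.5836 = 35.71°.
Measured from the interface: 90° − 35.71° = 54.29°.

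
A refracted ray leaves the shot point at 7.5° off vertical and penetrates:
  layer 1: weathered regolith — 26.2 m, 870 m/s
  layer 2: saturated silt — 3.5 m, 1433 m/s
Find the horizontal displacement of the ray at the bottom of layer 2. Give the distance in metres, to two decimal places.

4.22 m

Apply Snell's law at each interface; in layer i the horizontal offset is hᵢ·tan θᵢ.
Layer 1: θ = 7.50°; offset = 26.2·tan 7.50° = 3.4493 m.
Layer 2: sin θ = 1433·sin 7.5°/870 = 0.2150, θ = 12.42°; offset = 3.5·tan 12.42° = 0.7705 m.
Total horizontal offset = 4.2198 m.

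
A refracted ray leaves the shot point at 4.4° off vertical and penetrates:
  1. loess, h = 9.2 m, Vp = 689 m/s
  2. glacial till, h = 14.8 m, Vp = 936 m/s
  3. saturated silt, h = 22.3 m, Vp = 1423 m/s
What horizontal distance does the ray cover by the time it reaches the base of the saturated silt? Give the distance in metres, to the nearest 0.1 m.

Apply Snell's law at each interface; in layer i the horizontal offset is hᵢ·tan θᵢ.
Layer 1: θ = 4.40°; offset = 9.2·tan 4.40° = 0.708 m.
Layer 2: sin θ = 936·sin 4.4°/689 = 0.1042, θ = 5.98°; offset = 14.8·tan 5.98° = 1.551 m.
Layer 3: sin θ = 1423·sin 4.4°/689 = 0.1584, θ = 9.12°; offset = 22.3·tan 9.12° = 3.579 m.
Total horizontal offset = 5.837 m.

5.8 m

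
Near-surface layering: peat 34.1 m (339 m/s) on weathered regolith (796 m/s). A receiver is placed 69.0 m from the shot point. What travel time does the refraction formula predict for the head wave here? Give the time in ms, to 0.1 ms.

θ_c = arcsin(V₁/V₂) = arcsin(339/796) = 25.21°, cos θ_c = 0.9048.
Intercept time tᵢ = 2h cos θ_c / V₁ = 2·34.1·0.9048/339 = 0.18202 s.
t = x/V₂ + tᵢ = 69.0/796 + 0.18202 = 0.26871 s.

268.7 ms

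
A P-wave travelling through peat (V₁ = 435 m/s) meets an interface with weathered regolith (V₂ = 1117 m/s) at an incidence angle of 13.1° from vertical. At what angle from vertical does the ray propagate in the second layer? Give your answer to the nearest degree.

36°

Snell's law: sin θ₂ = (V₂/V₁)·sin θ₁ = (1117/435)·sin 13.1° = 0.5820.
θ₂ = arcsin 0.5820 = 35.59° from the normal.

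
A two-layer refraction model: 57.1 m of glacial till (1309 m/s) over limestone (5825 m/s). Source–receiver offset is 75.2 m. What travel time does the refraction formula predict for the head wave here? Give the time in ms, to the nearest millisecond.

98 ms

θ_c = arcsin(V₁/V₂) = arcsin(1309/5825) = 12.99°, cos θ_c = 0.9744.
Intercept time tᵢ = 2h cos θ_c / V₁ = 2·57.1·0.9744/1309 = 0.08501 s.
t = x/V₂ + tᵢ = 75.2/5825 + 0.08501 = 0.09792 s.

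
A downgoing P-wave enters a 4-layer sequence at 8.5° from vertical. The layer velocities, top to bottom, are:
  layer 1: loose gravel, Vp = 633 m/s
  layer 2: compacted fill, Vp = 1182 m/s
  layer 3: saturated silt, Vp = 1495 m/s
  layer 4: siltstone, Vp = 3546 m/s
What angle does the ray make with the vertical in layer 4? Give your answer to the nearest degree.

56°

Ray parameter p = sin 8.5° / 633 = 2.3351e-04 s/m.
sin θ_4 = p·V_4 = 2.3351e-04 × 3546 = 0.8280.
θ_4 = 55.90° from the vertical.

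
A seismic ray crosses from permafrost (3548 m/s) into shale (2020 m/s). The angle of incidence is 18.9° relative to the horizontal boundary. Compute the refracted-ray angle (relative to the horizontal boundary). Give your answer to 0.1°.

57.4°

Convert to the normal: θ₁ = 90° − 18.9° = 71.1°.
Snell's law: sin θ₂ = (V₂/V₁)·sin θ₁ = (2020/3548)·sin 71.1° = 0.5386.
θ₂ = sin⁻¹(0.5386) = 32.59° (from vertical).
From the interface: 90° − 32.59° = 57.41°.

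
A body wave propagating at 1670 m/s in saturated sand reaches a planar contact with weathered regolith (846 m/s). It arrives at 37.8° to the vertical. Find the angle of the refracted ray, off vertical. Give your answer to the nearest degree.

18°

Snell's law: sin θ₂ = (V₂/V₁)·sin θ₁ = (846/1670)·sin 37.8° = 0.3105.
θ₂ = arcsin 0.3105 = 18.09° from the normal.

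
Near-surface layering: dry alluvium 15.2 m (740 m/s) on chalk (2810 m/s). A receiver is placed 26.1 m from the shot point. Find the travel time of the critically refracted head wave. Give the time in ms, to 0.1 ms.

48.9 ms

θ_c = arcsin(V₁/V₂) = arcsin(740/2810) = 15.27°, cos θ_c = 0.9647.
Intercept time tᵢ = 2h cos θ_c / V₁ = 2·15.2·0.9647/740 = 0.03963 s.
t = x/V₂ + tᵢ = 26.1/2810 + 0.03963 = 0.04892 s.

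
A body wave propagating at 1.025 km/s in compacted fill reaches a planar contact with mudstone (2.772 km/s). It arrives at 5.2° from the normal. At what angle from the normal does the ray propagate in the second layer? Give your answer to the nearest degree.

sin θ₁/V₁ = sin θ₂/V₂ ⇒ sin θ₂ = 2.772·sin 5.2°/1.025 = 2.772·0.0906/1.025 = 0.2451.
θ₂ = arcsin 0.2451 = 14.19° from the normal.

14°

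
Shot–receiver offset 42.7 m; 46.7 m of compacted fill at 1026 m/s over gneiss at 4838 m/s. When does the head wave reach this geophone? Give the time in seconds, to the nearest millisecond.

0.098 s

t = x/V₂ + 2h·√(V₂²−V₁²)/(V₁V₂).
√(V₂²−V₁²) = √(4838²−1026²) = 4728.0 m/s; delay term = 2·46.7·4728.0/(1026·4838) = 0.08896 s.
t = 42.7/4838 + 0.08896 = 0.09779 s.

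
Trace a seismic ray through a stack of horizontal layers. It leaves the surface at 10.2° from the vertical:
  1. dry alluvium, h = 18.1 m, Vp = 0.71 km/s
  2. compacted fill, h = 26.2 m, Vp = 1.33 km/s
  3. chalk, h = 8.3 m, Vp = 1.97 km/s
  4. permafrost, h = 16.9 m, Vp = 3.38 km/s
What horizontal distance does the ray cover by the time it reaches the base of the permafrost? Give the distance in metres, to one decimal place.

43.6 m

Apply Snell's law at each interface; in layer i the horizontal offset is hᵢ·tan θᵢ.
Layer 1: θ = 10.20°; offset = 18.1·tan 10.20° = 3.257 m.
Layer 2: sin θ = 1.33·sin 10.2°/0.71 = 0.3317, θ = 19.37°; offset = 26.2·tan 19.37° = 9.213 m.
Layer 3: sin θ = 1.97·sin 10.2°/0.71 = 0.4913, θ = 29.43°; offset = 8.3·tan 29.43° = 4.682 m.
Layer 4: sin θ = 3.38·sin 10.2°/0.71 = 0.8430, θ = 57.46°; offset = 16.9·tan 57.46° = 26.488 m.
Summing the layer offsets gives 43.639 m.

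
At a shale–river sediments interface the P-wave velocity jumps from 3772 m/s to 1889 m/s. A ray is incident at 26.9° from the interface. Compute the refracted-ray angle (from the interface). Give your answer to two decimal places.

Convert to the normal: θ₁ = 90° − 26.9° = 63.1°.
Snell's law: sin θ₂ = (V₂/V₁)·sin θ₁ = (1889/3772)·sin 63.1° = 0.4466.
θ₂ = arcsin 0.4466 = 26.53° from the normal.
From the interface: 90° − 26.53° = 63.47°.

63.47°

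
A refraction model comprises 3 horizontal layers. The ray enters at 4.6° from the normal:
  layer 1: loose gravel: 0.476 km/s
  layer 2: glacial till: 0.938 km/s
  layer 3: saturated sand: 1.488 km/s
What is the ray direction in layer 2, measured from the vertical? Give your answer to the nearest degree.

Ray parameter p = sin 4.6° / 0.476 = 1.6849e-01 s/km.
sin θ_2 = p·V_2 = 1.6849e-01 × 0.938 = 0.1580.
θ_2 = arcsin 0.1580 = 9.09°.

9°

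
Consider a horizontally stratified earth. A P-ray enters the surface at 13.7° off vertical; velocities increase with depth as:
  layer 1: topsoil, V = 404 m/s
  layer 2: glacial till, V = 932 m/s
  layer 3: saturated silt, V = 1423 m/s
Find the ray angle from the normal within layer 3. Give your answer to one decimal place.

56.5°

Ray parameter p = sin 13.7° / 404 = 5.8623e-04 s/m.
sin θ_3 = p·V_3 = 5.8623e-04 × 1423 = 0.8342.
θ_3 = arcsin 0.8342 = 56.53°.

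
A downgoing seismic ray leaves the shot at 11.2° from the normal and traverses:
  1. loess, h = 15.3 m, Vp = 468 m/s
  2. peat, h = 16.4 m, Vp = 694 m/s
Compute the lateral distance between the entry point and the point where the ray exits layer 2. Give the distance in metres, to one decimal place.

8.0 m

Apply Snell's law at each interface; in layer i the horizontal offset is hᵢ·tan θᵢ.
Layer 1: θ = 11.20°; offset = 15.3·tan 11.20° = 3.029 m.
Layer 2: sin θ = 694·sin 11.2°/468 = 0.2880, θ = 16.74°; offset = 16.4·tan 16.74° = 4.933 m.
Σ offsets = 7.962 m.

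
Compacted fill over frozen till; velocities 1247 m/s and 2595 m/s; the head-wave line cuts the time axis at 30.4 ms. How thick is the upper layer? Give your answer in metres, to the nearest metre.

h = tᵢ·V₁·V₂ / (2·√(V₂²−V₁²)).
√(V₂²−V₁²) = √(2595² − 1247²) = 2275.7 m/s.
h = 0.0304 s × 1247 × 2595 / (2 × 2275.7) = 21.61 m.

22 m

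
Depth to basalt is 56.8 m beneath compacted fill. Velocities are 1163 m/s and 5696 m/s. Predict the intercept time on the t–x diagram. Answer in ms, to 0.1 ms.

95.6 ms

tᵢ = 2h·√(V₂²−V₁²)/(V₁V₂).
√(V₂²−V₁²) = √(5696²−1163²) = 5576.0 m/s.
tᵢ = 2·56.8·5576.0/(1163·5696) = 0.09562 s.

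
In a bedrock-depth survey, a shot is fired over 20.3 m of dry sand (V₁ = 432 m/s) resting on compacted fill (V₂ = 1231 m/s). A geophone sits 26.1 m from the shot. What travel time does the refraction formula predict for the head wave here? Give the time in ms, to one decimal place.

109.2 ms

t = x/V₂ + 2h·√(V₂²−V₁²)/(V₁V₂).
√(V₂²−V₁²) = √(1231²−432²) = 1152.7 m/s; delay term = 2·20.3·1152.7/(432·1231) = 0.08800 s.
t = 26.1/1231 + 0.08800 = 0.10921 s.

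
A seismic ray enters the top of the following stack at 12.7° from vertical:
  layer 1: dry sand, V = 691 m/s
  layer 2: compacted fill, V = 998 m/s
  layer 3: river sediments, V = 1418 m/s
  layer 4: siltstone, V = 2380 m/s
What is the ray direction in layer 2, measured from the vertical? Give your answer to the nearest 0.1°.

Snell's law across each interface conserves sin θ / V, so sin θ_2 = V_2·sin θ₁/V₁.
sin θ_2 = 998 × sin 12.7° / 691 = 0.3175.
θ_2 = arcsin 0.3175 = 18.51°.

18.5°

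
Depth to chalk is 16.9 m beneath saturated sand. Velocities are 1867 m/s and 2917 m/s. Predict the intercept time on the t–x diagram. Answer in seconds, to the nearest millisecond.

0.014 s

θ_c = arcsin(V₁/V₂) = arcsin(1867/2917) = 39.79°; cos θ_c = 0.7683.
tᵢ = 2h·cos θ_c / V₁ = 2·16.9·0.7683 / 1867 = 0.01391 s.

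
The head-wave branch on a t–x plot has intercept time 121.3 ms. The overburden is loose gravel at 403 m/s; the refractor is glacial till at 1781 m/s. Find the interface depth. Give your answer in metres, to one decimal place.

h = tᵢ·V₁·V₂ / (2·√(V₂²−V₁²)).
√(V₂²−V₁²) = √(1781² − 403²) = 1734.8 m/s.
h = 0.1213 s × 403 × 1781 / (2 × 1734.8) = 25.09 m.

25.1 m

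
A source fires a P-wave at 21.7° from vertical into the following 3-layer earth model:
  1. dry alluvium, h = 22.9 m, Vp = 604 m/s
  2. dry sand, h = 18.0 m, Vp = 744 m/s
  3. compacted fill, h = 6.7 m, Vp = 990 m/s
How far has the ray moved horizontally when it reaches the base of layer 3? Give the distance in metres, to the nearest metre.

Apply Snell's law at each interface; in layer i the horizontal offset is hᵢ·tan θᵢ.
Layer 1: θ = 21.70°; offset = 22.9·tan 21.70° = 9.113 m.
Layer 2: sin θ = 744·sin 21.7°/604 = 0.4554, θ = 27.09°; offset = 18.0·tan 27.09° = 9.209 m.
Layer 3: sin θ = 990·sin 21.7°/604 = 0.6060, θ = 37.30°; offset = 6.7·tan 37.30° = 5.105 m.
Summing the layer offsets gives 23.426 m.

23 m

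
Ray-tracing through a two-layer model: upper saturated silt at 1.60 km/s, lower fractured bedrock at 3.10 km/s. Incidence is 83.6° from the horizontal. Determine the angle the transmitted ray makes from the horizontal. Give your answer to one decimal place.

Convert to the normal: θ₁ = 90° − 83.6° = 6.4°.
sin θ₁/V₁ = sin θ₂/V₂ ⇒ sin θ₂ = 3.10·sin 6.4°/1.60 = 3.10·0.1115/1.60 = 0.2160.
θ₂ = sin⁻¹(0.2160) = 12.47° (from vertical).
From the interface: 90° − 12.47° = 77.53°.

77.5°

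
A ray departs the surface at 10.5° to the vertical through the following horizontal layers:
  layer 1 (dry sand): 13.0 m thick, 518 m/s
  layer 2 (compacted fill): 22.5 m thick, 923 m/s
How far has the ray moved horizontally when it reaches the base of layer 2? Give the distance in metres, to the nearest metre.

10 m

p = sin θ₁/V₁ = sin 10.5°/518 = 3.5181e-04 s/m is conserved through the stack.
Layer 1: θ = 10.50°; offset = 13.0·tan 10.50° = 2.409 m.
Layer 2: sin θ = p·923 = 0.3247 → θ = 18.95°; offset = 22.5·tan 18.95° = 7.725 m.
Summing the layer offsets gives 10.134 m.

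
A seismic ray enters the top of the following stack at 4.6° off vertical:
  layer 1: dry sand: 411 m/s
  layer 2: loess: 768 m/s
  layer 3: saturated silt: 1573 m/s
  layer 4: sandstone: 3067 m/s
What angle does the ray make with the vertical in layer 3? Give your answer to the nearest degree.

Ray parameter p = sin 4.6° / 411 = 1.9513e-04 s/m.
sin θ_3 = p·V_3 = 1.9513e-04 × 1573 = 0.3069.
θ_3 = arcsin 0.3069 = 17.88°.

18°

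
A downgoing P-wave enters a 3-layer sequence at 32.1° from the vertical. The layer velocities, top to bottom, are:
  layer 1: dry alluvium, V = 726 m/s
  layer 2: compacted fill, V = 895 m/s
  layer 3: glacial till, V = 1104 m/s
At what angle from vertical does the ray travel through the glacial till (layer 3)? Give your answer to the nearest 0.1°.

53.9°

Snell's law across each interface conserves sin θ / V, so sin θ_3 = V_3·sin θ₁/V₁.
sin θ_3 = 1104 × sin 32.1° / 726 = 0.8081.
θ_3 = arcsin 0.8081 = 53.91°.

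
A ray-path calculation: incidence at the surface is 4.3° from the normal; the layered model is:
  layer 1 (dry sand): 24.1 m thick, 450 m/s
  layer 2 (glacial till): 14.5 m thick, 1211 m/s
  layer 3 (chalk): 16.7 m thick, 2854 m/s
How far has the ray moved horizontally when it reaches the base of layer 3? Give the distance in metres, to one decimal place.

Apply Snell's law at each interface; in layer i the horizontal offset is hᵢ·tan θᵢ.
Layer 1: θ = 4.30°; offset = 24.1·tan 4.30° = 1.812 m.
Layer 2: sin θ = 1211·sin 4.3°/450 = 0.2018, θ = 11.64°; offset = 14.5·tan 11.64° = 2.987 m.
Layer 3: sin θ = 2854·sin 4.3°/450 = 0.4755, θ = 28.39°; offset = 16.7·tan 28.39° = 9.027 m.
Total horizontal offset = 13.827 m.

13.8 m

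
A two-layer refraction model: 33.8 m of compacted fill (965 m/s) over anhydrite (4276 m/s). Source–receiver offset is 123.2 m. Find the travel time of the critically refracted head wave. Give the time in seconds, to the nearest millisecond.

0.097 s

t = x/V₂ + 2h·√(V₂²−V₁²)/(V₁V₂).
√(V₂²−V₁²) = √(4276²−965²) = 4165.7 m/s; delay term = 2·33.8·4165.7/(965·4276) = 0.06824 s.
t = 123.2/4276 + 0.06824 = 0.09706 s.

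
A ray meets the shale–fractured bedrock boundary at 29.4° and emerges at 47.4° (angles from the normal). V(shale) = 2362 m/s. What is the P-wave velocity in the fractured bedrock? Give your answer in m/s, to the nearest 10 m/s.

3540 m/s

sin 29.4° = 0.4909; sin 47.4° = 0.7361.
V₂ = V₁·(sin θ₂/sin θ₁) = 2362·(0.7361/0.4909) = 3541.76 m/s.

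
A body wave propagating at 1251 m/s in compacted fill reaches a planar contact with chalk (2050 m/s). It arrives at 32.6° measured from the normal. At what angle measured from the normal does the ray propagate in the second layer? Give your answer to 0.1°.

sin θ₁/V₁ = sin θ₂/V₂ ⇒ sin θ₂ = 2050·sin 32.6°/1251 = 2050·0.5388/1251 = 0.8829.
θ₂ = arcsin 0.8829 = 61.99° from the normal.

62.0°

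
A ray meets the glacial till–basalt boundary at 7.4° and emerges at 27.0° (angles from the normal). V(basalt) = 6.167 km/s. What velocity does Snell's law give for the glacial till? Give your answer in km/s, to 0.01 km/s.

Snell's law: sin 7.4°/V₁ = sin 27.0°/V₂.
V₁ = V₂·sin 7.4°/sin 27.0° = 6.167 × 0.2837 = 1.75 km/s.

1.75 km/s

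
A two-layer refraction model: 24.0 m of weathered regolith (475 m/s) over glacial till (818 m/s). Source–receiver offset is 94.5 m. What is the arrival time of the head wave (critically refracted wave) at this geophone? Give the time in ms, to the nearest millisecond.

198 ms

θ_c = arcsin(V₁/V₂) = arcsin(475/818) = 35.50°, cos θ_c = 0.8141.
Intercept time tᵢ = 2h cos θ_c / V₁ = 2·24.0·0.8141/475 = 0.08227 s.
t = x/V₂ + tᵢ = 94.5/818 + 0.08227 = 0.19780 s.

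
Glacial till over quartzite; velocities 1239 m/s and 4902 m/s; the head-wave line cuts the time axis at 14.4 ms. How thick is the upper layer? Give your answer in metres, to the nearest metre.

9 m

h = tᵢ·V₁·V₂ / (2·√(V₂²−V₁²)).
√(V₂²−V₁²) = √(4902² − 1239²) = 4742.8 m/s.
h = 0.0144 s × 1239 × 4902 / (2 × 4742.8) = 9.22 m.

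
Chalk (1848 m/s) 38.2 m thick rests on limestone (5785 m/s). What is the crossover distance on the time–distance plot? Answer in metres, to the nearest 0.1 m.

x_cross = 2h·√((V₂+V₁)/(V₂−V₁)).
(V₂+V₁)/(V₂−V₁) = (5785+1848)/(5785−1848) = 1.9388; √ = 1.3924.
x_cross = 2·38.2·1.3924 = 106.38 m.

106.4 m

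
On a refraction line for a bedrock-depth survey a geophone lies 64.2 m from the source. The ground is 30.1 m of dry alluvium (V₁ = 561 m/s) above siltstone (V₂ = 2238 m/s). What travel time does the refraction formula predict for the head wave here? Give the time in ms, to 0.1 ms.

t = x/V₂ + 2h·√(V₂²−V₁²)/(V₁V₂).
√(V₂²−V₁²) = √(2238²−561²) = 2166.5 m/s; delay term = 2·30.1·2166.5/(561·2238) = 0.10388 s.
t = 64.2/2238 + 0.10388 = 0.13257 s.

132.6 ms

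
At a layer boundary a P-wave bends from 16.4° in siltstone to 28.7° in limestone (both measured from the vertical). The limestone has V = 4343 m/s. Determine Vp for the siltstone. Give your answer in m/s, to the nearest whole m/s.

Snell's law: sin 16.4°/V₁ = sin 28.7°/V₂.
V₁ = V₂·sin 16.4°/sin 28.7° = 4343 × 0.5879 = 2553.41 m/s.

2553 m/s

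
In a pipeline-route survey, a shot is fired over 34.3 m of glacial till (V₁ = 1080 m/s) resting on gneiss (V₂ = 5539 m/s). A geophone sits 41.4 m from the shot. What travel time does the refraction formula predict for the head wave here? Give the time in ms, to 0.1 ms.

t = x/V₂ + 2h·√(V₂²−V₁²)/(V₁V₂).
√(V₂²−V₁²) = √(5539²−1080²) = 5432.7 m/s; delay term = 2·34.3·5432.7/(1080·5539) = 0.06230 s.
t = 41.4/5539 + 0.06230 = 0.06977 s.

69.8 ms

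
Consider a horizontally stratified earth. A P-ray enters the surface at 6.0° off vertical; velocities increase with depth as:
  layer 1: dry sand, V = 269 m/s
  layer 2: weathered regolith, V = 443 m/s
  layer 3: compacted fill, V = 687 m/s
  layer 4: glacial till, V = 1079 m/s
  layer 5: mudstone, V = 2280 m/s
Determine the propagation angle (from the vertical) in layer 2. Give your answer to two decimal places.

9.91°

Ray parameter p = sin 6.0° / 269 = 3.8858e-04 s/m.
sin θ_2 = p·V_2 = 3.8858e-04 × 443 = 0.1721.
θ_2 = 9.91° from the vertical.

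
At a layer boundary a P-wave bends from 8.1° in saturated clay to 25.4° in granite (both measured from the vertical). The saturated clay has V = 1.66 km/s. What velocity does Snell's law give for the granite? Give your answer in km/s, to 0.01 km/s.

5.05 km/s

Snell's law: sin 8.1°/V₁ = sin 25.4°/V₂.
V₂ = V₁·sin 25.4°/sin 8.1° = 1.66 × 3.0442 = 5.05 km/s.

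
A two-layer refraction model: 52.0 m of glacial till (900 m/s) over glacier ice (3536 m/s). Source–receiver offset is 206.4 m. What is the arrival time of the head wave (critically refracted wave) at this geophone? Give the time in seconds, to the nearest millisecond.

θ_c = arcsin(V₁/V₂) = arcsin(900/3536) = 14.75°, cos θ_c = 0.9671.
Intercept time tᵢ = 2h cos θ_c / V₁ = 2·52.0·0.9671/900 = 0.11175 s.
t = x/V₂ + tᵢ = 206.4/3536 + 0.11175 = 0.17012 s.

0.170 s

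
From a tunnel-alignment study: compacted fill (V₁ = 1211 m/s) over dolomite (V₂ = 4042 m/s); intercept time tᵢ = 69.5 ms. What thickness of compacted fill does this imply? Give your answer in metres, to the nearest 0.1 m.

h = tᵢ·V₁·V₂ / (2·√(V₂²−V₁²)).
√(V₂²−V₁²) = √(4042² − 1211²) = 3856.3 m/s.
h = 0.0695 s × 1211 × 4042 / (2 × 3856.3) = 44.11 m.

44.1 m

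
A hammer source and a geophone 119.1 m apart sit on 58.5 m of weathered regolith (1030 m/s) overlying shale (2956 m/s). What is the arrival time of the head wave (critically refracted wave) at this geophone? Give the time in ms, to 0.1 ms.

t = x/V₂ + 2h·√(V₂²−V₁²)/(V₁V₂).
√(V₂²−V₁²) = √(2956²−1030²) = 2770.7 m/s; delay term = 2·58.5·2770.7/(1030·2956) = 0.10647 s.
t = 119.1/2956 + 0.10647 = 0.14676 s.

146.8 ms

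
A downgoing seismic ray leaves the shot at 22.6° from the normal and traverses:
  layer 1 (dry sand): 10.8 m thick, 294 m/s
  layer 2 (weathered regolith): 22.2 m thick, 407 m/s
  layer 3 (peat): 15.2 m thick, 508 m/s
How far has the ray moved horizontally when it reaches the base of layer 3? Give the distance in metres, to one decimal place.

31.9 m

Apply Snell's law at each interface; in layer i the horizontal offset is hᵢ·tan θᵢ.
Layer 1: θ = 22.60°; offset = 10.8·tan 22.60° = 4.496 m.
Layer 2: sin θ = 407·sin 22.6°/294 = 0.5320, θ = 32.14°; offset = 22.2·tan 32.14° = 13.948 m.
Layer 3: sin θ = 508·sin 22.6°/294 = 0.6640, θ = 41.61°; offset = 15.2·tan 41.61° = 13.499 m.
Summing the layer offsets gives 31.942 m.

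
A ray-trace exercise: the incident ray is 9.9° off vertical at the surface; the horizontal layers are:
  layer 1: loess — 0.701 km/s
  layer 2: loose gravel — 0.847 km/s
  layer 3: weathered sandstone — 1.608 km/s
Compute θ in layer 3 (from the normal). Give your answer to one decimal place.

23.2°

Ray parameter p = sin 9.9° / 0.701 = 2.4526e-01 s/km.
sin θ_3 = p·V_3 = 2.4526e-01 × 1.608 = 0.3944.
θ_3 = arcsin 0.3944 = 23.23°.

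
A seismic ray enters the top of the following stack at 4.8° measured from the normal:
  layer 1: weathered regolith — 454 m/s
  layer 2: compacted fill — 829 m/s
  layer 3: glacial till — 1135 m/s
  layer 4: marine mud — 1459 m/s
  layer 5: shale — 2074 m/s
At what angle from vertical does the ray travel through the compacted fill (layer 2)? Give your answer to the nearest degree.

9°

Snell's law across each interface conserves sin θ / V, so sin θ_2 = V_2·sin θ₁/V₁.
sin θ_2 = 829 × sin 4.8° / 454 = 0.1528.
θ_2 = 8.79° from the vertical.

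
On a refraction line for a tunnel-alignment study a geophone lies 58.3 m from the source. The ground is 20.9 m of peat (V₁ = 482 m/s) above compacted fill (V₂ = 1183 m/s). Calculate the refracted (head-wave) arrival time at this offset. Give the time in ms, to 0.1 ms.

128.5 ms

θ_c = arcsin(V₁/V₂) = arcsin(482/1183) = 24.04°, cos θ_c = 0.9132.
Intercept time tᵢ = 2h cos θ_c / V₁ = 2·20.9·0.9132/482 = 0.07920 s.
t = x/V₂ + tᵢ = 58.3/1183 + 0.07920 = 0.12848 s.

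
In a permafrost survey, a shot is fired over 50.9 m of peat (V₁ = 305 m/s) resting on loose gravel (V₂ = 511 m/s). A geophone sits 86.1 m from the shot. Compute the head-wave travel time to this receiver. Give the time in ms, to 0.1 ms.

436.3 ms

t = x/V₂ + 2h·√(V₂²−V₁²)/(V₁V₂).
√(V₂²−V₁²) = √(511²−305²) = 410.0 m/s; delay term = 2·50.9·410.0/(305·511) = 0.26780 s.
t = 86.1/511 + 0.26780 = 0.43629 s.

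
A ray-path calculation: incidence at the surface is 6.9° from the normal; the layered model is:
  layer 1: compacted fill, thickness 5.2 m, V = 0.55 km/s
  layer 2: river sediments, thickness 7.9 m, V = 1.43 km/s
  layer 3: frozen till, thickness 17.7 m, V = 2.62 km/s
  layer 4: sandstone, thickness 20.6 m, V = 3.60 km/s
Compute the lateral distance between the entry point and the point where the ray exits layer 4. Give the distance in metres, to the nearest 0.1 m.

41.8 m

Apply Snell's law at each interface; in layer i the horizontal offset is hᵢ·tan θᵢ.
Layer 1: θ = 6.90°; offset = 5.2·tan 6.90° = 0.629 m.
Layer 2: sin θ = 1.43·sin 6.9°/0.55 = 0.3124, θ = 18.20°; offset = 7.9·tan 18.20° = 2.598 m.
Layer 3: sin θ = 2.62·sin 6.9°/0.55 = 0.5723, θ = 34.91°; offset = 17.7·tan 34.91° = 12.352 m.
Layer 4: sin θ = 3.60·sin 6.9°/0.55 = 0.7864, θ = 51.85°; offset = 20.6·tan 51.85° = 26.221 m.
Total horizontal offset = 41.800 m.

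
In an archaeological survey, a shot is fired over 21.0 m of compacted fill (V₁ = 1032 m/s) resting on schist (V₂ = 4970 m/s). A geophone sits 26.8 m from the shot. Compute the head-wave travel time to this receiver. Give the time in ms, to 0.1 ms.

θ_c = arcsin(V₁/V₂) = arcsin(1032/4970) = 11.98°, cos θ_c = 0.9782.
Intercept time tᵢ = 2h cos θ_c / V₁ = 2·21.0·0.9782/1032 = 0.03981 s.
t = x/V₂ + tᵢ = 26.8/4970 + 0.03981 = 0.04520 s.

45.2 ms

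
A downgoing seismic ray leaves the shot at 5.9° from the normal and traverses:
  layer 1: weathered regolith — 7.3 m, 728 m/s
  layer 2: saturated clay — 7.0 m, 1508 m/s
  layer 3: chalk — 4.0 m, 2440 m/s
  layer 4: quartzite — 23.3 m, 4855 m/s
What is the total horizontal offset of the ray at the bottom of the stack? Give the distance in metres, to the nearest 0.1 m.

Ray parameter p = sin 5.9° / 728 m/s = 1.4120e-04 s/m.
Layer 1: θ = 5.90°; offset = 7.3·tan 5.90° = 0.754 m.
Layer 2: sin θ = p·1508 = 0.2129 → θ = 12.29°; offset = 7.0·tan 12.29° = 1.525 m.
Layer 3: sin θ = p·2440 = 0.3445 → θ = 20.15°; offset = 4.0·tan 20.15° = 1.468 m.
Layer 4: sin θ = p·4855 = 0.6855 → θ = 43.28°; offset = 23.3·tan 43.28° = 21.939 m.
Summing the layer offsets gives 25.687 m.

25.7 m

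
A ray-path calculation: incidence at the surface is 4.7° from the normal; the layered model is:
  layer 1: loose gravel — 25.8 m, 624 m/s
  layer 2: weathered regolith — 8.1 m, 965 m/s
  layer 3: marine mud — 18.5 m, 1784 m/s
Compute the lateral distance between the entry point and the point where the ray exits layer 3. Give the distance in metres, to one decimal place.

Apply Snell's law at each interface; in layer i the horizontal offset is hᵢ·tan θᵢ.
Layer 1: θ = 4.70°; offset = 25.8·tan 4.70° = 2.121 m.
Layer 2: sin θ = 965·sin 4.7°/624 = 0.1267, θ = 7.28°; offset = 8.1·tan 7.28° = 1.035 m.
Layer 3: sin θ = 1784·sin 4.7°/624 = 0.2343, θ = 13.55°; offset = 18.5·tan 13.55° = 4.458 m.
Σ offsets = 7.614 m.

7.6 m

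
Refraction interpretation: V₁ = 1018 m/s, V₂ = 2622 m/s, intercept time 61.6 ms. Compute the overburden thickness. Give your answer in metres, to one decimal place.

34.0 m

θ_c = arcsin(1018/2622) = 22.85°; cos θ_c = 0.9216.
tᵢ = 2h cos θ_c/V₁ ⇒ h = tᵢ·V₁/(2 cos θ_c) = 0.0616·1018/(2·0.9216) = 34.02 m.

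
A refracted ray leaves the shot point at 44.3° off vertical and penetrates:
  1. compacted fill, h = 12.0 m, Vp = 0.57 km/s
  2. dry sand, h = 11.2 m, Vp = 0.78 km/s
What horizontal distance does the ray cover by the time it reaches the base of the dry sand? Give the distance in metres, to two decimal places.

p = sin θ₁/V₁ = sin 44.3°/0.57 = 1.2253e+00 s/km is conserved through the stack.
Layer 1: θ = 44.30°; offset = 12.0·tan 44.30° = 11.7103 m.
Layer 2: sin θ = p·0.78 = 0.9557 → θ = 72.89°; offset = 11.2·tan 72.89° = 36.3768 m.
Σ offsets = 48.0871 m.

48.09 m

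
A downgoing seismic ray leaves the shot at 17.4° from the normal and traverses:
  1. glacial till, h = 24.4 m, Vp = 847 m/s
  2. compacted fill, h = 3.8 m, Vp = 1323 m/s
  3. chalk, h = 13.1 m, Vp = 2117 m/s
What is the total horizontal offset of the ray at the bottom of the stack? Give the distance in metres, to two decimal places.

Apply Snell's law at each interface; in layer i the horizontal offset is hᵢ·tan θᵢ.
Layer 1: θ = 17.40°; offset = 24.4·tan 17.40° = 7.6465 m.
Layer 2: sin θ = 1323·sin 17.4°/847 = 0.4671, θ = 27.85°; offset = 3.8·tan 27.85° = 2.0074 m.
Layer 3: sin θ = 2117·sin 17.4°/847 = 0.7474, θ = 48.37°; offset = 13.1·tan 48.37° = 14.7382 m.
Total horizontal offset = 24.3921 m.

24.39 m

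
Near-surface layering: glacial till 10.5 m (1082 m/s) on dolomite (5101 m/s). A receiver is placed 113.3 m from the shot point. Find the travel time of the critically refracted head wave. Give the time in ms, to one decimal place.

t = x/V₂ + 2h·√(V₂²−V₁²)/(V₁V₂).
√(V₂²−V₁²) = √(5101²−1082²) = 4984.9 m/s; delay term = 2·10.5·4984.9/(1082·5101) = 0.01897 s.
t = 113.3/5101 + 0.01897 = 0.04118 s.

41.2 ms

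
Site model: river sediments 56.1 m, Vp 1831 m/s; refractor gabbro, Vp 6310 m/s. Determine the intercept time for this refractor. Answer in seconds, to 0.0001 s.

θ_c = arcsin(V₁/V₂) = arcsin(1831/6310) = 16.87°; cos θ_c = 0.9570.
tᵢ = 2h·cos θ_c / V₁ = 2·56.1·0.9570 / 1831 = 0.05864 s.

0.0586 s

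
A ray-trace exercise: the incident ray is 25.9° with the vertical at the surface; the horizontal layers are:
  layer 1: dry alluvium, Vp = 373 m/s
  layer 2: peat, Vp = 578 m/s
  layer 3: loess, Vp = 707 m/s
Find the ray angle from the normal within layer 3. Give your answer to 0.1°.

Snell's law across each interface conserves sin θ / V, so sin θ_3 = V_3·sin θ₁/V₁.
sin θ_3 = 707 × sin 25.9° / 373 = 0.8279.
θ_3 = arcsin 0.8279 = 55.89°.

55.9°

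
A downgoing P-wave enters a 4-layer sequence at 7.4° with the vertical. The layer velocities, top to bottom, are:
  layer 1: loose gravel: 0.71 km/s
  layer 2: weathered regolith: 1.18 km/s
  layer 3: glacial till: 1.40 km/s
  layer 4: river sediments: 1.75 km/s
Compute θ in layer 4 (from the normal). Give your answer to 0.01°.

18.51°

Ray parameter p = sin 7.4° / 0.71 = 1.8140e-01 s/km.
sin θ_4 = p·V_4 = 1.8140e-01 × 1.75 = 0.3175.
θ_4 = arcsin 0.3175 = 18.51°.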